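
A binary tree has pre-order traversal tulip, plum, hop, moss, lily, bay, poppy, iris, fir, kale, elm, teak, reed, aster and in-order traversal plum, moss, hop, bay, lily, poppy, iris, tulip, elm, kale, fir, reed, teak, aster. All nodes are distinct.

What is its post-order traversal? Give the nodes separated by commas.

The first element of pre-order is the root; it splits in-order into left and right subtrees.
Root tulip: left subtree has 7 nodes {plum, moss, hop, bay, lily, poppy, iris}, right has 6 {elm, kale, fir, reed, teak, aster}.
  Root plum: left subtree has 0 nodes { }, right has 6 {moss, hop, bay, lily, poppy, iris}.
    Root hop: left subtree has 1 node {moss}, right has 4 {bay, lily, poppy, iris}.
      Root lily: left subtree has 1 node {bay}, right has 2 {poppy, iris}.
        Root poppy: left subtree has 0 nodes { }, right has 1 {iris}.
  Root fir: left subtree has 2 nodes {elm, kale}, right has 3 {reed, teak, aster}.
    Root kale: left subtree has 1 node {elm}, right has 0 { }.
    Root teak: left subtree has 1 node {reed}, right has 1 {aster}.

moss, bay, iris, poppy, lily, hop, plum, elm, kale, reed, aster, teak, fir, tulip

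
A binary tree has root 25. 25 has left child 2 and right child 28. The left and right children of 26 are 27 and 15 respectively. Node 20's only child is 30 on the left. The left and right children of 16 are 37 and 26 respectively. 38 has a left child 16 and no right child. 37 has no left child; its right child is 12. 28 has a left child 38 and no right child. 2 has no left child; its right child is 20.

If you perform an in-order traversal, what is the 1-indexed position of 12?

6

In-order visits the left subtree, then the node, then the right subtree.
At 25: go left to 2.
  At 2: no left child.
  Visit 2.
  At 2: go right to 20.
    At 20: go left to 30.
      30 is a leaf — visit 30.
    Visit 20.
    At 20: no right child.
Visit 25.
At 25: go right to 28.
  At 28: go left to 38.
    At 38: go left to 16.
      At 16: go left to 37.
        At 37: no left child.
        Visit 37.
        At 37: go right to 12.
          12 is a leaf — visit 12.
      Visit 16.
      At 16: go right to 26.
        At 26: go left to 27.
          27 is a leaf — visit 27.
        Visit 26.
        At 26: go right to 15.
          15 is a leaf — visit 15.
    Visit 38.
    At 38: no right child.
  Visit 28.
  At 28: no right child.
Full in-order sequence: 2, 30, 20, 25, 37, 12, 16, 27, 26, 15, 38, 28.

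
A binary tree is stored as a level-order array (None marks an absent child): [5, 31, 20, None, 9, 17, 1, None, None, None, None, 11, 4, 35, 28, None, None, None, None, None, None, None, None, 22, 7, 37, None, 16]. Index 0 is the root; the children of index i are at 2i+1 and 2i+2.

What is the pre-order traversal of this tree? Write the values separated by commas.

5, 31, 9, 20, 17, 11, 22, 7, 4, 37, 1, 35, 16, 28

Pre-order visits the node, then its left subtree, then its right subtree.
Visit 5.
At 5: go left to 31.
  Visit 31.
  At 31: no left child.
  At 31: go right to 9.
    9 is a leaf — visit 9.
At 5: go right to 20.
  Visit 20.
  At 20: go left to 17.
    Visit 17.
    At 17: go left to 11.
      Visit 11.
      At 11: go left to 22.
        22 is a leaf — visit 22.
      At 11: go right to 7.
        7 is a leaf — visit 7.
    At 17: go right to 4.
      Visit 4.
      At 4: go left to 37.
        37 is a leaf — visit 37.
      At 4: no right child.
  At 20: go right to 1.
    Visit 1.
    At 1: go left to 35.
      Visit 35.
      At 35: go left to 16.
        16 is a leaf — visit 16.
      At 35: no right child.
    At 1: go right to 28.
      28 is a leaf — visit 28.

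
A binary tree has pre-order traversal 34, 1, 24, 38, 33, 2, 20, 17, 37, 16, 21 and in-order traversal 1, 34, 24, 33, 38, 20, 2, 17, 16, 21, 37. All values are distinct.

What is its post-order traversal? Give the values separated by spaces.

1 33 20 21 16 37 17 2 38 24 34

The first element of pre-order is the root; it splits in-order into left and right subtrees.
Root 34: left subtree has 1 node {1}, right has 9 {24, 33, 38, 20, 2, 17, 16, 21, 37}.
  Root 24: left subtree has 0 nodes { }, right has 8 {33, 38, 20, 2, 17, 16, 21, 37}.
    Root 38: left subtree has 1 node {33}, right has 6 {20, 2, 17, 16, 21, 37}.
      Root 2: left subtree has 1 node {20}, right has 4 {17, 16, 21, 37}.
        Root 17: left subtree has 0 nodes { }, right has 3 {16, 21, 37}.
          Root 37: left subtree has 2 nodes {16, 21}, right has 0 { }.
            Root 16: left subtree has 0 nodes { }, right has 1 {21}.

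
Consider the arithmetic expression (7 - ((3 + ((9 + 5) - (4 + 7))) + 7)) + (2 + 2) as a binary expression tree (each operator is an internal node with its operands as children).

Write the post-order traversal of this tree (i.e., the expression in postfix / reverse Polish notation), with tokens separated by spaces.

Post-order on an expression tree gives postfix notation: for each operator, emit left operand, right operand, then the operator.

7 3 9 5 + 4 7 + - + 7 + - 2 2 + +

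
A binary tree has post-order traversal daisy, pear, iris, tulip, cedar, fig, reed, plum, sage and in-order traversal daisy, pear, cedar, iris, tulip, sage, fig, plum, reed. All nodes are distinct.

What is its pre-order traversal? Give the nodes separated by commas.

The last element of post-order is the root; it splits in-order into left and right subtrees.
Root sage: left subtree has 5 nodes {daisy, pear, cedar, iris, tulip}, right has 3 {fig, plum, reed}.
  Root cedar: left subtree has 2 nodes {daisy, pear}, right has 2 {iris, tulip}.
    Root pear: left subtree has 1 node {daisy}, right has 0 { }.
    Root tulip: left subtree has 1 node {iris}, right has 0 { }.
  Root plum: left subtree has 1 node {fig}, right has 1 {reed}.

sage, cedar, pear, daisy, tulip, iris, plum, fig, reed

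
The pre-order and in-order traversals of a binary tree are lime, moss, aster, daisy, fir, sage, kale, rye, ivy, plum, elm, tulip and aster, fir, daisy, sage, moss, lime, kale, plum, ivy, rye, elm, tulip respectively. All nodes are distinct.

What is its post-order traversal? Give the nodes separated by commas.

The first element of pre-order is the root; it splits in-order into left and right subtrees.
Root lime: left subtree has 5 nodes {aster, fir, daisy, sage, moss}, right has 6 {kale, plum, ivy, rye, elm, tulip}.
  Root moss: left subtree has 4 nodes {aster, fir, daisy, sage}, right has 0 { }.
    Root aster: left subtree has 0 nodes { }, right has 3 {fir, daisy, sage}.
      Root daisy: left subtree has 1 node {fir}, right has 1 {sage}.
  Root kale: left subtree has 0 nodes { }, right has 5 {plum, ivy, rye, elm, tulip}.
    Root rye: left subtree has 2 nodes {plum, ivy}, right has 2 {elm, tulip}.
      Root ivy: left subtree has 1 node {plum}, right has 0 { }.
      Root elm: left subtree has 0 nodes { }, right has 1 {tulip}.

fir, sage, daisy, aster, moss, plum, ivy, tulip, elm, rye, kale, lime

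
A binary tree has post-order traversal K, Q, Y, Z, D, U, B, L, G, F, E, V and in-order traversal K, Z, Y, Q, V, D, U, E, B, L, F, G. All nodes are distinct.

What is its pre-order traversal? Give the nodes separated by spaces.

The last element of post-order is the root; it splits in-order into left and right subtrees.
Root V: left subtree has 4 nodes {K, Z, Y, Q}, right has 7 {D, U, E, B, L, F, G}.
  Root Z: left subtree has 1 node {K}, right has 2 {Y, Q}.
    Root Y: left subtree has 0 nodes { }, right has 1 {Q}.
  Root E: left subtree has 2 nodes {D, U}, right has 4 {B, L, F, G}.
    Root U: left subtree has 1 node {D}, right has 0 { }.
    Root F: left subtree has 2 nodes {B, L}, right has 1 {G}.
      Root L: left subtree has 1 node {B}, right has 0 { }.

V Z K Y Q E U D F L B G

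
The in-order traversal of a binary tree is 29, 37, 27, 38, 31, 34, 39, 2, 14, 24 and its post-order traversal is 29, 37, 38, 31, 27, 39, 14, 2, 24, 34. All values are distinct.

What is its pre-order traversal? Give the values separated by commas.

The last element of post-order is the root; it splits in-order into left and right subtrees.
Root 34: left subtree has 5 nodes {29, 37, 27, 38, 31}, right has 4 {39, 2, 14, 24}.
  Root 27: left subtree has 2 nodes {29, 37}, right has 2 {38, 31}.
    Root 37: left subtree has 1 node {29}, right has 0 { }.
    Root 31: left subtree has 1 node {38}, right has 0 { }.
  Root 24: left subtree has 3 nodes {39, 2, 14}, right has 0 { }.
    Root 2: left subtree has 1 node {39}, right has 1 {14}.

34, 27, 37, 29, 31, 38, 24, 2, 39, 14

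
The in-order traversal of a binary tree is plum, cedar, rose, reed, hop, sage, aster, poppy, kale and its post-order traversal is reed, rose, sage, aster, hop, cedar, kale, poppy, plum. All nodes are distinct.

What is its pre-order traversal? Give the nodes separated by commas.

plum, poppy, cedar, hop, rose, reed, aster, sage, kale

The last element of post-order is the root; it splits in-order into left and right subtrees.
Root plum: left subtree has 0 nodes { }, right has 8 {cedar, rose, reed, hop, sage, aster, poppy, kale}.
  Root poppy: left subtree has 6 nodes {cedar, rose, reed, hop, sage, aster}, right has 1 {kale}.
    Root cedar: left subtree has 0 nodes { }, right has 5 {rose, reed, hop, sage, aster}.
      Root hop: left subtree has 2 nodes {rose, reed}, right has 2 {sage, aster}.
        Root rose: left subtree has 0 nodes { }, right has 1 {reed}.
        Root aster: left subtree has 1 node {sage}, right has 0 { }.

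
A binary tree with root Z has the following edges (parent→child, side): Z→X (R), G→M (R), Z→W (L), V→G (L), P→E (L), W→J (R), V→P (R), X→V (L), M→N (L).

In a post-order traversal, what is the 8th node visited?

V

Post-order visits the left subtree, then the right subtree, then the node.
At Z: go left to W.
  At W: no left child.
  At W: go right to J.
    J is a leaf — visit J.
  Visit W.
At Z: go right to X.
  At X: go left to V.
    At V: go left to G.
      At G: no left child.
      At G: go right to M.
        At M: go left to N.
          N is a leaf — visit N.
        At M: no right child.
        Visit M.
      Visit G.
    At V: go right to P.
      At P: go left to E.
        E is a leaf — visit E.
      At P: no right child.
      Visit P.
    Visit V.
  At X: no right child.
  Visit X.
Visit Z.
Full post-order sequence: J, W, N, M, G, E, P, V, X, Z.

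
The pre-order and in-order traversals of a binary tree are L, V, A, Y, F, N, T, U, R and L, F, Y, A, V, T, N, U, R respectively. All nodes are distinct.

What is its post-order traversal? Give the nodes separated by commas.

F, Y, A, T, R, U, N, V, L

The first element of pre-order is the root; it splits in-order into left and right subtrees.
Root L: left subtree has 0 nodes { }, right has 8 {F, Y, A, V, T, N, U, R}.
  Root V: left subtree has 3 nodes {F, Y, A}, right has 4 {T, N, U, R}.
    Root A: left subtree has 2 nodes {F, Y}, right has 0 { }.
      Root Y: left subtree has 1 node {F}, right has 0 { }.
    Root N: left subtree has 1 node {T}, right has 2 {U, R}.
      Root U: left subtree has 0 nodes { }, right has 1 {R}.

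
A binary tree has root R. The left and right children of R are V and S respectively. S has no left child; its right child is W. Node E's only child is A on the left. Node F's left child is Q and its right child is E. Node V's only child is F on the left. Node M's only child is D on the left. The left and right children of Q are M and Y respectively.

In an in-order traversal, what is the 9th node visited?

R

In-order visits the left subtree, then the node, then the right subtree.
At R: go left to V.
  At V: go left to F.
    At F: go left to Q.
      At Q: go left to M.
        At M: go left to D.
          D is a leaf — visit D.
        Visit M.
        At M: no right child.
      Visit Q.
      At Q: go right to Y.
        Y is a leaf — visit Y.
    Visit F.
    At F: go right to E.
      At E: go left to A.
        A is a leaf — visit A.
      Visit E.
      At E: no right child.
  Visit V.
  At V: no right child.
Visit R.
At R: go right to S.
  At S: no left child.
  Visit S.
  At S: go right to W.
    W is a leaf — visit W.
Full in-order sequence: D, M, Q, Y, F, A, E, V, R, S, W.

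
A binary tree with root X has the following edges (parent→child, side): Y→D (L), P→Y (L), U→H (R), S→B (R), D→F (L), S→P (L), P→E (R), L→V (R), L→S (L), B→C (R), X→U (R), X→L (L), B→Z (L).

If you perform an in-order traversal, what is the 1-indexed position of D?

In-order visits the left subtree, then the node, then the right subtree.
At X: go left to L.
  At L: go left to S.
    At S: go left to P.
      At P: go left to Y.
        At Y: go left to D.
          At D: go left to F.
            F is a leaf — visit F.
          Visit D.
          At D: no right child.
        Visit Y.
        At Y: no right child.
      Visit P.
      At P: go right to E.
        E is a leaf — visit E.
    Visit S.
    At S: go right to B.
      At B: go left to Z.
        Z is a leaf — visit Z.
      Visit B.
      At B: go right to C.
        C is a leaf — visit C.
  Visit L.
  At L: go right to V.
    V is a leaf — visit V.
Visit X.
At X: go right to U.
  At U: no left child.
  Visit U.
  At U: go right to H.
    H is a leaf — visit H.
Full in-order sequence: F, D, Y, P, E, S, Z, B, C, L, V, X, U, H.

2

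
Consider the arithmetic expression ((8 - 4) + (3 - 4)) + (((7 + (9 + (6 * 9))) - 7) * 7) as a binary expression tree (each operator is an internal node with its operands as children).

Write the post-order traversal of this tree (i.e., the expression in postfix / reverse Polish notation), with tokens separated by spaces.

8 4 - 3 4 - + 7 9 6 9 * + + 7 - 7 * +

Post-order on an expression tree gives postfix notation: for each operator, emit left operand, right operand, then the operator.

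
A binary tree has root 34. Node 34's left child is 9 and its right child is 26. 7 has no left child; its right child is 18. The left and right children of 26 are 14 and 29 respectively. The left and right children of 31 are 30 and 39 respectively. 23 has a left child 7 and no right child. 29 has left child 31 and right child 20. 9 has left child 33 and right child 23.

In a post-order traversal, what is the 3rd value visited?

Post-order visits the left subtree, then the right subtree, then the node.
At 34: go left to 9.
  At 9: go left to 33.
    33 is a leaf — visit 33.
  At 9: go right to 23.
    At 23: go left to 7.
      At 7: no left child.
      At 7: go right to 18.
        18 is a leaf — visit 18.
      Visit 7.
    At 23: no right child.
    Visit 23.
  Visit 9.
At 34: go right to 26.
  At 26: go left to 14.
    14 is a leaf — visit 14.
  At 26: go right to 29.
    At 29: go left to 31.
      At 31: go left to 30.
        30 is a leaf — visit 30.
      At 31: go right to 39.
        39 is a leaf — visit 39.
      Visit 31.
    At 29: go right to 20.
      20 is a leaf — visit 20.
    Visit 29.
  Visit 26.
Visit 34.
Full post-order sequence: 33, 18, 7, 23, 9, 14, 30, 39, 31, 20, 29, 26, 34.

7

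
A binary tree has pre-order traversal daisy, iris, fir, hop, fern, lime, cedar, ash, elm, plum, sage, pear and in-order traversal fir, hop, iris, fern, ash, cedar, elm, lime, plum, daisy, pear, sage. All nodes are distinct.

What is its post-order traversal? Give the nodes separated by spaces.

The first element of pre-order is the root; it splits in-order into left and right subtrees.
Root daisy: left subtree has 9 nodes {fir, hop, iris, fern, ash, cedar, elm, lime, plum}, right has 2 {pear, sage}.
  Root iris: left subtree has 2 nodes {fir, hop}, right has 6 {fern, ash, cedar, elm, lime, plum}.
    Root fir: left subtree has 0 nodes { }, right has 1 {hop}.
    Root fern: left subtree has 0 nodes { }, right has 5 {ash, cedar, elm, lime, plum}.
      Root lime: left subtree has 3 nodes {ash, cedar, elm}, right has 1 {plum}.
        Root cedar: left subtree has 1 node {ash}, right has 1 {elm}.
  Root sage: left subtree has 1 node {pear}, right has 0 { }.

hop fir ash elm cedar plum lime fern iris pear sage daisy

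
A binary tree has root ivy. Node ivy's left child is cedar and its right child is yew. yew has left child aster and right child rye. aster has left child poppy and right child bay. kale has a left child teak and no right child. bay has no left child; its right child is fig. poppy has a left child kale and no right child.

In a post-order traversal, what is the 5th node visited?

Post-order visits the left subtree, then the right subtree, then the node.
At ivy: go left to cedar.
  cedar is a leaf — visit cedar.
At ivy: go right to yew.
  At yew: go left to aster.
    At aster: go left to poppy.
      At poppy: go left to kale.
        At kale: go left to teak.
          teak is a leaf — visit teak.
        At kale: no right child.
        Visit kale.
      At poppy: no right child.
      Visit poppy.
    At aster: go right to bay.
      At bay: no left child.
      At bay: go right to fig.
        fig is a leaf — visit fig.
      Visit bay.
    Visit aster.
  At yew: go right to rye.
    rye is a leaf — visit rye.
  Visit yew.
Visit ivy.
Full post-order sequence: cedar, teak, kale, poppy, fig, bay, aster, rye, yew, ivy.

fig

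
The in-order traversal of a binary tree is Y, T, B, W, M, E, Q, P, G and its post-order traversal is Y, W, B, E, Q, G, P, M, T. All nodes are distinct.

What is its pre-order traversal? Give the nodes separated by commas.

T, Y, M, B, W, P, Q, E, G

The last element of post-order is the root; it splits in-order into left and right subtrees.
Root T: left subtree has 1 node {Y}, right has 7 {B, W, M, E, Q, P, G}.
  Root M: left subtree has 2 nodes {B, W}, right has 4 {E, Q, P, G}.
    Root B: left subtree has 0 nodes { }, right has 1 {W}.
    Root P: left subtree has 2 nodes {E, Q}, right has 1 {G}.
      Root Q: left subtree has 1 node {E}, right has 0 { }.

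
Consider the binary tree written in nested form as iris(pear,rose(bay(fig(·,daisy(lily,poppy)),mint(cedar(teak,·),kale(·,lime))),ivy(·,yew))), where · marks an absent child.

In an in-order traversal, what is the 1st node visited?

In-order visits the left subtree, then the node, then the right subtree.
At iris: go left to pear.
  pear is a leaf — visit pear.
Visit iris.
At iris: go right to rose.
  At rose: go left to bay.
    At bay: go left to fig.
      At fig: no left child.
      Visit fig.
      At fig: go right to daisy.
        At daisy: go left to lily.
          lily is a leaf — visit lily.
        Visit daisy.
        At daisy: go right to poppy.
          poppy is a leaf — visit poppy.
    Visit bay.
    At bay: go right to mint.
      At mint: go left to cedar.
        At cedar: go left to teak.
          teak is a leaf — visit teak.
        Visit cedar.
        At cedar: no right child.
      Visit mint.
      At mint: go right to kale.
        At kale: no left child.
        Visit kale.
        At kale: go right to lime.
          lime is a leaf — visit lime.
  Visit rose.
  At rose: go right to ivy.
    At ivy: no left child.
    Visit ivy.
    At ivy: go right to yew.
      yew is a leaf — visit yew.
Full in-order sequence: pear, iris, fig, lily, daisy, poppy, bay, teak, cedar, mint, kale, lime, rose, ivy, yew.

pear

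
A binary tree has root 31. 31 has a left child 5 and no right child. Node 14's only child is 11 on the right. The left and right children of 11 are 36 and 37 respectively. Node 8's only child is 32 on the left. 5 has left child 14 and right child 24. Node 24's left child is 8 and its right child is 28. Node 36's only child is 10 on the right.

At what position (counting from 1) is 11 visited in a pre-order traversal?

Pre-order visits the node, then its left subtree, then its right subtree.
Visit 31.
At 31: go left to 5.
  Visit 5.
  At 5: go left to 14.
    Visit 14.
    At 14: no left child.
    At 14: go right to 11.
      Visit 11.
      At 11: go left to 36.
        Visit 36.
        At 36: no left child.
        At 36: go right to 10.
          10 is a leaf — visit 10.
      At 11: go right to 37.
        37 is a leaf — visit 37.
  At 5: go right to 24.
    Visit 24.
    At 24: go left to 8.
      Visit 8.
      At 8: go left to 32.
        32 is a leaf — visit 32.
      At 8: no right child.
    At 24: go right to 28.
      28 is a leaf — visit 28.
At 31: no right child.
Full pre-order sequence: 31, 5, 14, 11, 36, 10, 37, 24, 8, 32, 28.

4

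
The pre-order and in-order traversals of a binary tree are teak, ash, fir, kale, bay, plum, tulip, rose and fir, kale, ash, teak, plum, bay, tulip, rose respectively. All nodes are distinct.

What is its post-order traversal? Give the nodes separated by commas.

kale, fir, ash, plum, rose, tulip, bay, teak

The first element of pre-order is the root; it splits in-order into left and right subtrees.
Root teak: left subtree has 3 nodes {fir, kale, ash}, right has 4 {plum, bay, tulip, rose}.
  Root ash: left subtree has 2 nodes {fir, kale}, right has 0 { }.
    Root fir: left subtree has 0 nodes { }, right has 1 {kale}.
  Root bay: left subtree has 1 node {plum}, right has 2 {tulip, rose}.
    Root tulip: left subtree has 0 nodes { }, right has 1 {rose}.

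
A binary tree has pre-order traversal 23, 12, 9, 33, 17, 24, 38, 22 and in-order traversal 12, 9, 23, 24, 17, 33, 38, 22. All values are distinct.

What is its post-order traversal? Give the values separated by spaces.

9 12 24 17 22 38 33 23

The first element of pre-order is the root; it splits in-order into left and right subtrees.
Root 23: left subtree has 2 nodes {12, 9}, right has 5 {24, 17, 33, 38, 22}.
  Root 12: left subtree has 0 nodes { }, right has 1 {9}.
  Root 33: left subtree has 2 nodes {24, 17}, right has 2 {38, 22}.
    Root 17: left subtree has 1 node {24}, right has 0 { }.
    Root 38: left subtree has 0 nodes { }, right has 1 {22}.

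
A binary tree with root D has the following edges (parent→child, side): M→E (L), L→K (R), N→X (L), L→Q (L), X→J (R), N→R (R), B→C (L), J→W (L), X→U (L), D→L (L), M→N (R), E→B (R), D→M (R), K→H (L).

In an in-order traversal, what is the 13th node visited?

J

In-order visits the left subtree, then the node, then the right subtree.
At D: go left to L.
  At L: go left to Q.
    Q is a leaf — visit Q.
  Visit L.
  At L: go right to K.
    At K: go left to H.
      H is a leaf — visit H.
    Visit K.
    At K: no right child.
Visit D.
At D: go right to M.
  At M: go left to E.
    At E: no left child.
    Visit E.
    At E: go right to B.
      At B: go left to C.
        C is a leaf — visit C.
      Visit B.
      At B: no right child.
  Visit M.
  At M: go right to N.
    At N: go left to X.
      At X: go left to U.
        U is a leaf — visit U.
      Visit X.
      At X: go right to J.
        At J: go left to W.
          W is a leaf — visit W.
        Visit J.
        At J: no right child.
    Visit N.
    At N: go right to R.
      R is a leaf — visit R.
Full in-order sequence: Q, L, H, K, D, E, C, B, M, U, X, W, J, N, R.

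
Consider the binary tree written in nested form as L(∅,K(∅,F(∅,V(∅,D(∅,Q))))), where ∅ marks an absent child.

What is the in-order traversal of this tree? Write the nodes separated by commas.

In-order visits the left subtree, then the node, then the right subtree.
At L: no left child.
Visit L.
At L: go right to K.
  At K: no left child.
  Visit K.
  At K: go right to F.
    At F: no left child.
    Visit F.
    At F: go right to V.
      At V: no left child.
      Visit V.
      At V: go right to D.
        At D: no left child.
        Visit D.
        At D: go right to Q.
          Q is a leaf — visit Q.

L, K, F, V, D, Q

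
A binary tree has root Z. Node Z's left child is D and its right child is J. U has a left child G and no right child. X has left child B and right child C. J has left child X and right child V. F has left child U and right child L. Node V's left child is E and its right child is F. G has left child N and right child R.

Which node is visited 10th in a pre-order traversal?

Pre-order visits the node, then its left subtree, then its right subtree.
Visit Z.
At Z: go left to D.
  D is a leaf — visit D.
At Z: go right to J.
  Visit J.
  At J: go left to X.
    Visit X.
    At X: go left to B.
      B is a leaf — visit B.
    At X: go right to C.
      C is a leaf — visit C.
  At J: go right to V.
    Visit V.
    At V: go left to E.
      E is a leaf — visit E.
    At V: go right to F.
      Visit F.
      At F: go left to U.
        Visit U.
        At U: go left to G.
          Visit G.
          At G: go left to N.
            N is a leaf — visit N.
          At G: go right to R.
            R is a leaf — visit R.
        At U: no right child.
      At F: go right to L.
        L is a leaf — visit L.
Full pre-order sequence: Z, D, J, X, B, C, V, E, F, U, G, N, R, L.

U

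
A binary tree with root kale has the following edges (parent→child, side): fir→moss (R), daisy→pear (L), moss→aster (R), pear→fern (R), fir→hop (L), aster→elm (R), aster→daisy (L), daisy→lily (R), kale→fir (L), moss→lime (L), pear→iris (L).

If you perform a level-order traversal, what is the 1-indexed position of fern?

Level-order visits nodes level by level from the root, left to right within each level.
Level 0: kale
Level 1: fir
Level 2: hop, moss
Level 3: lime, aster
Level 4: daisy, elm
Level 5: pear, lily
Level 6: iris, fern
Full level-order sequence: kale, fir, hop, moss, lime, aster, daisy, elm, pear, lily, iris, fern.

12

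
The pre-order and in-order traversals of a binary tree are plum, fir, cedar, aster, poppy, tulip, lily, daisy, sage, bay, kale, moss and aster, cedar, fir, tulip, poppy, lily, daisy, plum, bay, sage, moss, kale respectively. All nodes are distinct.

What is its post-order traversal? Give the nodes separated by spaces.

aster cedar tulip daisy lily poppy fir bay moss kale sage plum

The first element of pre-order is the root; it splits in-order into left and right subtrees.
Root plum: left subtree has 7 nodes {aster, cedar, fir, tulip, poppy, lily, daisy}, right has 4 {bay, sage, moss, kale}.
  Root fir: left subtree has 2 nodes {aster, cedar}, right has 4 {tulip, poppy, lily, daisy}.
    Root cedar: left subtree has 1 node {aster}, right has 0 { }.
    Root poppy: left subtree has 1 node {tulip}, right has 2 {lily, daisy}.
      Root lily: left subtree has 0 nodes { }, right has 1 {daisy}.
  Root sage: left subtree has 1 node {bay}, right has 2 {moss, kale}.
    Root kale: left subtree has 1 node {moss}, right has 0 { }.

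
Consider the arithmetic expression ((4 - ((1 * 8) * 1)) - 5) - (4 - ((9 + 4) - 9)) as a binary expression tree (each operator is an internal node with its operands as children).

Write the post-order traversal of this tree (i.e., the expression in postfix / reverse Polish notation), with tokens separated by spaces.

Post-order on an expression tree gives postfix notation: for each operator, emit left operand, right operand, then the operator.

4 1 8 * 1 * - 5 - 4 9 4 + 9 - - -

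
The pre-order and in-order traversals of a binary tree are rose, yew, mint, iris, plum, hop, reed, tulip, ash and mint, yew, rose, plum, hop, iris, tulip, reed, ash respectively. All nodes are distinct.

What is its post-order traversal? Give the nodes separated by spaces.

mint yew hop plum tulip ash reed iris rose

The first element of pre-order is the root; it splits in-order into left and right subtrees.
Root rose: left subtree has 2 nodes {mint, yew}, right has 6 {plum, hop, iris, tulip, reed, ash}.
  Root yew: left subtree has 1 node {mint}, right has 0 { }.
  Root iris: left subtree has 2 nodes {plum, hop}, right has 3 {tulip, reed, ash}.
    Root plum: left subtree has 0 nodes { }, right has 1 {hop}.
    Root reed: left subtree has 1 node {tulip}, right has 1 {ash}.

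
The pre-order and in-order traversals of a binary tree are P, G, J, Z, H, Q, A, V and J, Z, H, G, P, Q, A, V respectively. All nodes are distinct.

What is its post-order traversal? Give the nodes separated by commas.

The first element of pre-order is the root; it splits in-order into left and right subtrees.
Root P: left subtree has 4 nodes {J, Z, H, G}, right has 3 {Q, A, V}.
  Root G: left subtree has 3 nodes {J, Z, H}, right has 0 { }.
    Root J: left subtree has 0 nodes { }, right has 2 {Z, H}.
      Root Z: left subtree has 0 nodes { }, right has 1 {H}.
  Root Q: left subtree has 0 nodes { }, right has 2 {A, V}.
    Root A: left subtree has 0 nodes { }, right has 1 {V}.

H, Z, J, G, V, A, Q, P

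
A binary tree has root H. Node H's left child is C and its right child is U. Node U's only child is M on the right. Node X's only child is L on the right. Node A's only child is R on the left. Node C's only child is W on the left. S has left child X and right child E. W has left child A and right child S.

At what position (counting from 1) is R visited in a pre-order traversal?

Pre-order visits the node, then its left subtree, then its right subtree.
Visit H.
At H: go left to C.
  Visit C.
  At C: go left to W.
    Visit W.
    At W: go left to A.
      Visit A.
      At A: go left to R.
        R is a leaf — visit R.
      At A: no right child.
    At W: go right to S.
      Visit S.
      At S: go left to X.
        Visit X.
        At X: no left child.
        At X: go right to L.
          L is a leaf — visit L.
      At S: go right to E.
        E is a leaf — visit E.
  At C: no right child.
At H: go right to U.
  Visit U.
  At U: no left child.
  At U: go right to M.
    M is a leaf — visit M.
Full pre-order sequence: H, C, W, A, R, S, X, L, E, U, M.

5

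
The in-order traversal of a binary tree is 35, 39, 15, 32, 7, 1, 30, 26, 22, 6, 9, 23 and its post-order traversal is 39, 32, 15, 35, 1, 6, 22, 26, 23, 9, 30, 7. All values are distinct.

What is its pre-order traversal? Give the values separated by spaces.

7 35 15 39 32 30 1 9 26 22 6 23

The last element of post-order is the root; it splits in-order into left and right subtrees.
Root 7: left subtree has 4 nodes {35, 39, 15, 32}, right has 7 {1, 30, 26, 22, 6, 9, 23}.
  Root 35: left subtree has 0 nodes { }, right has 3 {39, 15, 32}.
    Root 15: left subtree has 1 node {39}, right has 1 {32}.
  Root 30: left subtree has 1 node {1}, right has 5 {26, 22, 6, 9, 23}.
    Root 9: left subtree has 3 nodes {26, 22, 6}, right has 1 {23}.
      Root 26: left subtree has 0 nodes { }, right has 2 {22, 6}.
        Root 22: left subtree has 0 nodes { }, right has 1 {6}.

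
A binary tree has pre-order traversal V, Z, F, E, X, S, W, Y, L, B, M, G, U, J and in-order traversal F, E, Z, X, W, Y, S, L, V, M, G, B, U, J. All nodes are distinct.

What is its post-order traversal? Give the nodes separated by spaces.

The first element of pre-order is the root; it splits in-order into left and right subtrees.
Root V: left subtree has 8 nodes {F, E, Z, X, W, Y, S, L}, right has 5 {M, G, B, U, J}.
  Root Z: left subtree has 2 nodes {F, E}, right has 5 {X, W, Y, S, L}.
    Root F: left subtree has 0 nodes { }, right has 1 {E}.
    Root X: left subtree has 0 nodes { }, right has 4 {W, Y, S, L}.
      Root S: left subtree has 2 nodes {W, Y}, right has 1 {L}.
        Root W: left subtree has 0 nodes { }, right has 1 {Y}.
  Root B: left subtree has 2 nodes {M, G}, right has 2 {U, J}.
    Root M: left subtree has 0 nodes { }, right has 1 {G}.
    Root U: left subtree has 0 nodes { }, right has 1 {J}.

E F Y W L S X Z G M J U B V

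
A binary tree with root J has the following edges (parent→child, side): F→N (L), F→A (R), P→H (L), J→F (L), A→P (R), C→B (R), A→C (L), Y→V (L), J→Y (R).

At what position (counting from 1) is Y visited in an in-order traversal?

10

In-order visits the left subtree, then the node, then the right subtree.
At J: go left to F.
  At F: go left to N.
    N is a leaf — visit N.
  Visit F.
  At F: go right to A.
    At A: go left to C.
      At C: no left child.
      Visit C.
      At C: go right to B.
        B is a leaf — visit B.
    Visit A.
    At A: go right to P.
      At P: go left to H.
        H is a leaf — visit H.
      Visit P.
      At P: no right child.
Visit J.
At J: go right to Y.
  At Y: go left to V.
    V is a leaf — visit V.
  Visit Y.
  At Y: no right child.
Full in-order sequence: N, F, C, B, A, H, P, J, V, Y.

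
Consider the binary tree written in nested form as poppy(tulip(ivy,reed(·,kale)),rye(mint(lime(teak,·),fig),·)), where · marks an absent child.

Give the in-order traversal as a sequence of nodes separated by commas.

ivy, tulip, reed, kale, poppy, teak, lime, mint, fig, rye

In-order visits the left subtree, then the node, then the right subtree.
At poppy: go left to tulip.
  At tulip: go left to ivy.
    ivy is a leaf — visit ivy.
  Visit tulip.
  At tulip: go right to reed.
    At reed: no left child.
    Visit reed.
    At reed: go right to kale.
      kale is a leaf — visit kale.
Visit poppy.
At poppy: go right to rye.
  At rye: go left to mint.
    At mint: go left to lime.
      At lime: go left to teak.
        teak is a leaf — visit teak.
      Visit lime.
      At lime: no right child.
    Visit mint.
    At mint: go right to fig.
      fig is a leaf — visit fig.
  Visit rye.
  At rye: no right child.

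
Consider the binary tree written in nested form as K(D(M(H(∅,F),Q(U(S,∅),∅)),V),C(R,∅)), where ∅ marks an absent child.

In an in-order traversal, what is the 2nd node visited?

In-order visits the left subtree, then the node, then the right subtree.
At K: go left to D.
  At D: go left to M.
    At M: go left to H.
      At H: no left child.
      Visit H.
      At H: go right to F.
        F is a leaf — visit F.
    Visit M.
    At M: go right to Q.
      At Q: go left to U.
        At U: go left to S.
          S is a leaf — visit S.
        Visit U.
        At U: no right child.
      Visit Q.
      At Q: no right child.
  Visit D.
  At D: go right to V.
    V is a leaf — visit V.
Visit K.
At K: go right to C.
  At C: go left to R.
    R is a leaf — visit R.
  Visit C.
  At C: no right child.
Full in-order sequence: H, F, M, S, U, Q, D, V, K, R, C.

F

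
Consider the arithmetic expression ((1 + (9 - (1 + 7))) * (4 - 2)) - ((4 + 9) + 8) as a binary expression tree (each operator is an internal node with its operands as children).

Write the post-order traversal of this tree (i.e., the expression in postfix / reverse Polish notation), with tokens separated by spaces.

Post-order on an expression tree gives postfix notation: for each operator, emit left operand, right operand, then the operator.

1 9 1 7 + - + 4 2 - * 4 9 + 8 + -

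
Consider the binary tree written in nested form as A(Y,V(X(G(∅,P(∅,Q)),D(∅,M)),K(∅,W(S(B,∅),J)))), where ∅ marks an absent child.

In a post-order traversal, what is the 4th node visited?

Post-order visits the left subtree, then the right subtree, then the node.
At A: go left to Y.
  Y is a leaf — visit Y.
At A: go right to V.
  At V: go left to X.
    At X: go left to G.
      At G: no left child.
      At G: go right to P.
        At P: no left child.
        At P: go right to Q.
          Q is a leaf — visit Q.
        Visit P.
      Visit G.
    At X: go right to D.
      At D: no left child.
      At D: go right to M.
        M is a leaf — visit M.
      Visit D.
    Visit X.
  At V: go right to K.
    At K: no left child.
    At K: go right to W.
      At W: go left to S.
        At S: go left to B.
          B is a leaf — visit B.
        At S: no right child.
        Visit S.
      At W: go right to J.
        J is a leaf — visit J.
      Visit W.
    Visit K.
  Visit V.
Visit A.
Full post-order sequence: Y, Q, P, G, M, D, X, B, S, J, W, K, V, A.

G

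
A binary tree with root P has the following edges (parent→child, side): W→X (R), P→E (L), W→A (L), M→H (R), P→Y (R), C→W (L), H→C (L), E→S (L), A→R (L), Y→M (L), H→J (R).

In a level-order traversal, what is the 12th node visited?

Level-order visits nodes level by level from the root, left to right within each level.
Level 0: P
Level 1: E, Y
Level 2: S, M
Level 3: H
Level 4: C, J
Level 5: W
Level 6: A, X
Level 7: R
Full level-order sequence: P, E, Y, S, M, H, C, J, W, A, X, R.

R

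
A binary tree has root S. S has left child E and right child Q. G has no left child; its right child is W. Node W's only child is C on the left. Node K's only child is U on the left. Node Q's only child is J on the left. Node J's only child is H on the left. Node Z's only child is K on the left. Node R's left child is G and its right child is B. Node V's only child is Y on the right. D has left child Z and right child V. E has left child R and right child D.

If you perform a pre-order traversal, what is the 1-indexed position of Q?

Pre-order visits the node, then its left subtree, then its right subtree.
Visit S.
At S: go left to E.
  Visit E.
  At E: go left to R.
    Visit R.
    At R: go left to G.
      Visit G.
      At G: no left child.
      At G: go right to W.
        Visit W.
        At W: go left to C.
          C is a leaf — visit C.
        At W: no right child.
    At R: go right to B.
      B is a leaf — visit B.
  At E: go right to D.
    Visit D.
    At D: go left to Z.
      Visit Z.
      At Z: go left to K.
        Visit K.
        At K: go left to U.
          U is a leaf — visit U.
        At K: no right child.
      At Z: no right child.
    At D: go right to V.
      Visit V.
      At V: no left child.
      At V: go right to Y.
        Y is a leaf — visit Y.
At S: go right to Q.
  Visit Q.
  At Q: go left to J.
    Visit J.
    At J: go left to H.
      H is a leaf — visit H.
    At J: no right child.
  At Q: no right child.
Full pre-order sequence: S, E, R, G, W, C, B, D, Z, K, U, V, Y, Q, J, H.

14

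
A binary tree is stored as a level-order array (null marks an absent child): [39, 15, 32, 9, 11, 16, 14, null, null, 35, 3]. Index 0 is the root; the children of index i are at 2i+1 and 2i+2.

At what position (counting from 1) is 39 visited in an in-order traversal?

6

In-order visits the left subtree, then the node, then the right subtree.
At 39: go left to 15.
  At 15: go left to 9.
    9 is a leaf — visit 9.
  Visit 15.
  At 15: go right to 11.
    At 11: go left to 35.
      35 is a leaf — visit 35.
    Visit 11.
    At 11: go right to 3.
      3 is a leaf — visit 3.
Visit 39.
At 39: go right to 32.
  At 32: go left to 16.
    16 is a leaf — visit 16.
  Visit 32.
  At 32: go right to 14.
    14 is a leaf — visit 14.
Full in-order sequence: 9, 15, 35, 11, 3, 39, 16, 32, 14.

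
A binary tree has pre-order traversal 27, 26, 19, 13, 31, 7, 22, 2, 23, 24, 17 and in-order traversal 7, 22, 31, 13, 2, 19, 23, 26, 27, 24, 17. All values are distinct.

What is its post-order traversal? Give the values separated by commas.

22, 7, 31, 2, 13, 23, 19, 26, 17, 24, 27

The first element of pre-order is the root; it splits in-order into left and right subtrees.
Root 27: left subtree has 8 nodes {7, 22, 31, 13, 2, 19, 23, 26}, right has 2 {24, 17}.
  Root 26: left subtree has 7 nodes {7, 22, 31, 13, 2, 19, 23}, right has 0 { }.
    Root 19: left subtree has 5 nodes {7, 22, 31, 13, 2}, right has 1 {23}.
      Root 13: left subtree has 3 nodes {7, 22, 31}, right has 1 {2}.
        Root 31: left subtree has 2 nodes {7, 22}, right has 0 { }.
          Root 7: left subtree has 0 nodes { }, right has 1 {22}.
  Root 24: left subtree has 0 nodes { }, right has 1 {17}.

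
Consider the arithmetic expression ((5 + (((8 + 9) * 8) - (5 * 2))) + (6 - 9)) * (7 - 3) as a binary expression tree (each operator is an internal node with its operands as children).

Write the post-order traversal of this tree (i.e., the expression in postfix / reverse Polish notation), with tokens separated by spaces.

5 8 9 + 8 * 5 2 * - + 6 9 - + 7 3 - *

Post-order on an expression tree gives postfix notation: for each operator, emit left operand, right operand, then the operator.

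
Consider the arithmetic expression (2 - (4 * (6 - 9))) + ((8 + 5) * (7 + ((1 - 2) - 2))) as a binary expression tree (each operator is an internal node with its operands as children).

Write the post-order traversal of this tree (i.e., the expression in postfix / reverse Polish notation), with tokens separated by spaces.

2 4 6 9 - * - 8 5 + 7 1 2 - 2 - + * +

Post-order on an expression tree gives postfix notation: for each operator, emit left operand, right operand, then the operator.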